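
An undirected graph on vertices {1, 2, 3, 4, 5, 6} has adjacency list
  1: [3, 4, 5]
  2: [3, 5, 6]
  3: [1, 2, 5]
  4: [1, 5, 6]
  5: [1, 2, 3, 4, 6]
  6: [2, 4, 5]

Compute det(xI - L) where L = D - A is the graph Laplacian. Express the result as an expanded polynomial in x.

x^6 - 20x^5 + 155x^4 - 580x^3 + 1045x^2 - 726x

With the vertex order [1, 2, 3, 4, 5, 6], the degrees are [3, 3, 3, 3, 5, 3], giving D = diag(3, 3, 3, 3, 5, 3) and L = D - A. Computing det(xI - L) by cofactor expansion (or equivalently via sum-over-permutations) gives x^6 - 20x^5 + 155x^4 - 580x^3 + 1045x^2 - 726x. Since p(0) = det(-L) = 0, x divides p(x). The eigenvalues sum to 20, which equals trace(L) = 2|E|.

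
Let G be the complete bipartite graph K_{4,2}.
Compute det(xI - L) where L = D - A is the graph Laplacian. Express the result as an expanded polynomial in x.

x^6 - 16x^5 + 96x^4 - 272x^3 + 368x^2 - 192x

The graph has 6 vertices and degree multiset [4, 4, 2, 2, 2, 2]; D is the diagonal matrix of degrees and L = D - A. Computing det(xI - L) by cofactor expansion (or equivalently via sum-over-permutations) gives x^6 - 16x^5 + 96x^4 - 272x^3 + 368x^2 - 192x. The constant term is 0 because L is singular (the all-ones vector lies in its kernel). There is one zero in the spectrum, matching the 1 component.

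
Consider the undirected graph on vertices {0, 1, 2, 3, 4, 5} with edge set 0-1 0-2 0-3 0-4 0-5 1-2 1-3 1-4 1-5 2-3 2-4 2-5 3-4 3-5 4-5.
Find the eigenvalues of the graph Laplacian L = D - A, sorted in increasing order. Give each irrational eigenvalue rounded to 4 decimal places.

Reading degrees in the order [0, 1, 2, 3, 4, 5] gives [5, 5, 5, 5, 5, 5]; set D = diag(5, 5, 5, 5, 5, 5) and form L = D - A. L is symmetric positive semidefinite, so every eigenvalue is real and nonnegative. The single zero eigenvalue shows the graph is connected.

[0, 6, 6, 6, 6, 6]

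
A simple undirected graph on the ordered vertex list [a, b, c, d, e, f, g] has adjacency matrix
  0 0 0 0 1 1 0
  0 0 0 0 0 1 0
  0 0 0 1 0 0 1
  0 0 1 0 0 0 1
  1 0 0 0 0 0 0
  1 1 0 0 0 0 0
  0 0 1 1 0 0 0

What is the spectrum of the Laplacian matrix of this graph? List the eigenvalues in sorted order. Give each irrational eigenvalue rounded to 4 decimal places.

With the vertex order [a, b, c, d, e, f, g], the degrees are [2, 1, 2, 2, 1, 2, 2], giving D = diag(2, 1, 2, 2, 1, 2, 2) and L = D - A. Since every row of L sums to 0, the all-ones vector is in the kernel and 0 is an eigenvalue. The 2 zero eigenvalues correspond to the 2 connected components. The eigenvalues sum to 12, which equals trace(L) = 2|E|.

[0, 0, 0.5858, 2, 3, 3, 3.4142]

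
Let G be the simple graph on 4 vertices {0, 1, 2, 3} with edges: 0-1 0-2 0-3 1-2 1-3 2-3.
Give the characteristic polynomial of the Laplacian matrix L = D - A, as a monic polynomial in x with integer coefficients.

With the vertex order [0, 1, 2, 3], the degrees are [3, 3, 3, 3], giving D = diag(3, 3, 3, 3) and L = D - A. L has integer entries, so p(x) = det(xI - L) has integer coefficients. Expanding the determinant yields x^4 - 12x^3 + 48x^2 - 64x. The constant term is 0 because L is singular (the all-ones vector lies in its kernel). By the matrix-tree theorem the graph has (1/4) * product of the nonzero eigenvalues = 16 spanning trees.

x^4 - 12x^3 + 48x^2 - 64x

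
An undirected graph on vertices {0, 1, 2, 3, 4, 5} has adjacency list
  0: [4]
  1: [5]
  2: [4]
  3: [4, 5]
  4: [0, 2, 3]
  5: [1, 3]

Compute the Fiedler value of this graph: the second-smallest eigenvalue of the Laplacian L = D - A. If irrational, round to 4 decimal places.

Each diagonal entry of L is the vertex degree and each off-diagonal entry is -1 where an edge is present, 0 otherwise; in the order [0, 1, 2, 3, 4, 5] the diagonal is [1, 1, 1, 2, 3, 2]. The smallest Laplacian eigenvalue is always 0. The next one, lambda_2 = 0.3249, measures how hard the graph is to disconnect: larger values mean better connectivity. By the matrix-tree theorem the graph has (1/6) * product of the nonzero eigenvalues = 1 spanning tree.

0.3249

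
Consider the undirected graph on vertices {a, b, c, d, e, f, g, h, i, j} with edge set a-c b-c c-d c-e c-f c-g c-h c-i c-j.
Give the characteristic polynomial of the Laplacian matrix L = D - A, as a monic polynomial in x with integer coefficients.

With the vertex order [a, b, c, d, e, f, g, h, i, j], the degrees are [1, 1, 9, 1, 1, 1, 1, 1, 1, 1], giving D = diag(1, 1, 9, 1, 1, 1, 1, 1, 1, 1) and L = D - A. L has integer entries, so p(x) = det(xI - L) has integer coefficients. Expanding the determinant yields x^10 - 18x^9 + 108x^8 - 336x^7 + 630x^6 - 756x^5 + 588x^4 - 288x^3 + 81x^2 - 10x. The coefficient of x^9 equals -trace(L) = -18, matching the sum of degrees. There is one zero in the spectrum, matching the 1 component. The eigenvalues sum to 18, which equals trace(L) = 2|E|.

x^10 - 18x^9 + 108x^8 - 336x^7 + 630x^6 - 756x^5 + 588x^4 - 288x^3 + 81x^2 - 10x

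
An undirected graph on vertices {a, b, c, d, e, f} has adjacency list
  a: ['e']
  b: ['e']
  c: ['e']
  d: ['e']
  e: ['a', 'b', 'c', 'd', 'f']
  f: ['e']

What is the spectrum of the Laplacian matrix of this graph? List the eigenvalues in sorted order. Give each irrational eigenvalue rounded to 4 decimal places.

[0, 1, 1, 1, 1, 6]

Each diagonal entry of L is the vertex degree and each off-diagonal entry is -1 where an edge is present, 0 otherwise; in the order [a, b, c, d, e, f] the diagonal is [1, 1, 1, 1, 5, 1]. Since every row of L sums to 0, the all-ones vector is in the kernel and 0 is an eigenvalue. The single zero eigenvalue shows the graph is connected. By the matrix-tree theorem the graph has (1/6) * product of the nonzero eigenvalues = 1 spanning tree.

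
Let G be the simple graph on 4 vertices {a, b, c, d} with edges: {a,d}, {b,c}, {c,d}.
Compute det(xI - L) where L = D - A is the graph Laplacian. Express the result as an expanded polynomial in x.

x^4 - 6x^3 + 10x^2 - 4x

With the vertex order [a, b, c, d], the degrees are [1, 1, 2, 2], giving D = diag(1, 1, 2, 2) and L = D - A. L has integer entries, so p(x) = det(xI - L) has integer coefficients. Expanding the determinant yields x^4 - 6x^3 + 10x^2 - 4x. Since p(0) = det(-L) = 0, x divides p(x). The largest eigenvalue, 3.4142, is at most the vertex count 4.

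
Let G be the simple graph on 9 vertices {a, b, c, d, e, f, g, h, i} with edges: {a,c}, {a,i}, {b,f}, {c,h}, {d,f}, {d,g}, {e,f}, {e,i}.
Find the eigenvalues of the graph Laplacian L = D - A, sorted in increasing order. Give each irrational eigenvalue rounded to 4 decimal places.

[0, 0.1404, 0.5362, 0.7754, 1.5803, 2.2449, 2.7784, 3.5988, 4.3455]

Reading degrees in the order [a, b, c, d, e, f, g, h, i] gives [2, 1, 2, 2, 2, 3, 1, 1, 2]; set D = diag(2, 1, 2, 2, 2, 3, 1, 1, 2) and form L = D - A. The multiplicity of 0 as a Laplacian eigenvalue equals the number of connected components. There is one zero in the spectrum, matching the 1 component.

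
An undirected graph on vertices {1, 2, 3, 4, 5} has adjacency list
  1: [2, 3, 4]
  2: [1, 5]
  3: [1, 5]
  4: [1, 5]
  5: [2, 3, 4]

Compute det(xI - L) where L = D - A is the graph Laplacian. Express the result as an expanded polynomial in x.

x^5 - 12x^4 + 51x^3 - 92x^2 + 60x

With the vertex order [1, 2, 3, 4, 5], the degrees are [3, 2, 2, 2, 3], giving D = diag(3, 2, 2, 2, 3) and L = D - A. L has integer entries, so p(x) = det(xI - L) has integer coefficients. Expanding the determinant yields x^5 - 12x^4 + 51x^3 - 92x^2 + 60x. The constant term is 0 because L is singular (the all-ones vector lies in its kernel). There is one zero in the spectrum, matching the 1 component.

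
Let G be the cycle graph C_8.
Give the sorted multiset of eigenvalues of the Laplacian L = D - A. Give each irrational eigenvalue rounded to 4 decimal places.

[0, 0.5858, 0.5858, 2, 2, 3.4142, 3.4142, 4]

The graph has 8 vertices and degree multiset [2, 2, 2, 2, 2, 2, 2, 2]; D is the diagonal matrix of degrees and L = D - A. The multiplicity of 0 as a Laplacian eigenvalue equals the number of connected components. There is one zero in the spectrum, matching the 1 component.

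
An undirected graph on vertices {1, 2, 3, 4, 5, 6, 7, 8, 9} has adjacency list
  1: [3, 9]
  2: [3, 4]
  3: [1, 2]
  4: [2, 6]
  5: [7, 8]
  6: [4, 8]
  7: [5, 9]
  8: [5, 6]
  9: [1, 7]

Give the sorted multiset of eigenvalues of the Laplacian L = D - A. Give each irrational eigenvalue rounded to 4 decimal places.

Reading degrees in the order [1, 2, 3, 4, 5, 6, 7, 8, 9] gives [2, 2, 2, 2, 2, 2, 2, 2, 2]; set D = diag(2, 2, 2, 2, 2, 2, 2, 2, 2) and form L = D - A. L is symmetric positive semidefinite, so every eigenvalue is real and nonnegative. The single zero eigenvalue shows the graph is connected. The largest eigenvalue, 3.8794, is at most the vertex count 9. By the matrix-tree theorem the graph has (1/9) * product of the nonzero eigenvalues = 9 spanning trees.

[0, 0.4679, 0.4679, 1.6527, 1.6527, 3, 3, 3.8794, 3.8794]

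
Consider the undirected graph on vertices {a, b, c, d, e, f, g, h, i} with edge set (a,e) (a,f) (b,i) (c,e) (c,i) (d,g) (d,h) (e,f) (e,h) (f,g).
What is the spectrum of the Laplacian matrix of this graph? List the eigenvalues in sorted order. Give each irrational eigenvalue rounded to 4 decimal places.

Reading degrees in the order [a, b, c, d, e, f, g, h, i] gives [2, 1, 2, 2, 4, 3, 2, 2, 2]; set D = diag(2, 1, 2, 2, 4, 3, 2, 2, 2) and form L = D - A. L is symmetric positive semidefinite, so every eigenvalue is real and nonnegative. The single zero eigenvalue shows the graph is connected. There is one zero in the spectrum, matching the 1 component.

[0, 0.2425, 1, 1.4096, 1.7695, 3, 3.2248, 4.0944, 5.2593]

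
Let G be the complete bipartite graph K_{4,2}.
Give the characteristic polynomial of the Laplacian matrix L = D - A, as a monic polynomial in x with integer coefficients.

x^6 - 16x^5 + 96x^4 - 272x^3 + 368x^2 - 192x

The graph has 6 vertices and degree multiset [4, 4, 2, 2, 2, 2]; D is the diagonal matrix of degrees and L = D - A. Computing det(xI - L) by cofactor expansion (or equivalently via sum-over-permutations) gives x^6 - 16x^5 + 96x^4 - 272x^3 + 368x^2 - 192x. Since p(0) = det(-L) = 0, x divides p(x). By the matrix-tree theorem the graph has (1/6) * product of the nonzero eigenvalues = 32 spanning trees. There is one zero in the spectrum, matching the 1 component.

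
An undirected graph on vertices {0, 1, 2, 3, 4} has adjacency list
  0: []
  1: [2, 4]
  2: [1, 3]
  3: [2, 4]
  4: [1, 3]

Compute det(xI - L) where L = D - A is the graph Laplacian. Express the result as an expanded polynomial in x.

With the vertex order [0, 1, 2, 3, 4], the degrees are [0, 2, 2, 2, 2], giving D = diag(0, 2, 2, 2, 2) and L = D - A. L has integer entries, so p(x) = det(xI - L) has integer coefficients. Expanding the determinant yields x^5 - 8x^4 + 20x^3 - 16x^2. The constant term is 0 because L is singular (the all-ones vector lies in its kernel).

x^5 - 8x^4 + 20x^3 - 16x^2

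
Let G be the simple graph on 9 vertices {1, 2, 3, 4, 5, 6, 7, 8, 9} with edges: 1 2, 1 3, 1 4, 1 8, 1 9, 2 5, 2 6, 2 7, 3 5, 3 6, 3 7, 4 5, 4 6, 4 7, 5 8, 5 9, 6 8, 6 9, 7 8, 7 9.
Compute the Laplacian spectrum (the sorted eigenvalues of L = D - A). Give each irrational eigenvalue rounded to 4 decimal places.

With the vertex order [1, 2, 3, 4, 5, 6, 7, 8, 9], the degrees are [5, 4, 4, 4, 5, 5, 5, 4, 4], giving D = diag(5, 4, 4, 4, 5, 5, 5, 4, 4) and L = D - A. L is symmetric positive semidefinite, so every eigenvalue is real and nonnegative. The single zero eigenvalue shows the graph is connected. By the matrix-tree theorem the graph has (1/9) * product of the nonzero eigenvalues = 32000 spanning trees. The largest eigenvalue, 9, is at most the vertex count 9.

[0, 4, 4, 4, 4, 5, 5, 5, 9]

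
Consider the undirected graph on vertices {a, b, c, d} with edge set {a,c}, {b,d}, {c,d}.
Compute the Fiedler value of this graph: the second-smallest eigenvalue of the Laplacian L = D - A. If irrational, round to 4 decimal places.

With the vertex order [a, b, c, d], the degrees are [1, 1, 2, 2], giving D = diag(1, 1, 2, 2) and L = D - A. Computing the eigenvalues of L and sorting gives [0, 0.5858, 2, 3.4142]. The Fiedler value lambda_2 = 0.5858 is strictly positive, so the graph is connected. The largest eigenvalue, 3.4142, is at most the vertex count 4.

0.5858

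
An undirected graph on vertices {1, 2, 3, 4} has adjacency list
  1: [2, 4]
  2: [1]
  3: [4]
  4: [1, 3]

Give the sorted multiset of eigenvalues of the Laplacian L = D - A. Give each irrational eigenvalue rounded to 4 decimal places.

Each diagonal entry of L is the vertex degree and each off-diagonal entry is -1 where an edge is present, 0 otherwise; in the order [1, 2, 3, 4] the diagonal is [2, 1, 1, 2]. Since every row of L sums to 0, the all-ones vector is in the kernel and 0 is an eigenvalue. The single zero eigenvalue shows the graph is connected. By the matrix-tree theorem the graph has (1/4) * product of the nonzero eigenvalues = 1 spanning tree.

[0, 0.5858, 2, 3.4142]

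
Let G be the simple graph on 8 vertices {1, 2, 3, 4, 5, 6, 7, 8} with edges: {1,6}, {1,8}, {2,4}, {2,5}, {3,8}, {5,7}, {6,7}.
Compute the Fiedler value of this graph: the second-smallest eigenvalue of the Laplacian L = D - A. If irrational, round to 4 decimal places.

0.1522

With the vertex order [1, 2, 3, 4, 5, 6, 7, 8], the degrees are [2, 2, 1, 1, 2, 2, 2, 2], giving D = diag(2, 2, 1, 1, 2, 2, 2, 2) and L = D - A. The smallest Laplacian eigenvalue is always 0. The next one, lambda_2 = 0.1522, measures how hard the graph is to disconnect: larger values mean better connectivity.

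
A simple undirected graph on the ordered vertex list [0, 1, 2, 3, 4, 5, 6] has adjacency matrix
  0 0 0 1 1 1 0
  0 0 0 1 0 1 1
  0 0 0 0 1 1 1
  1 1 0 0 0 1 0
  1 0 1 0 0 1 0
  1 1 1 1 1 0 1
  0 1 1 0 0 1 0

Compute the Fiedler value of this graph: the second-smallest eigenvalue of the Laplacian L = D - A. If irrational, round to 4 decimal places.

2

Each diagonal entry of L is the vertex degree and each off-diagonal entry is -1 where an edge is present, 0 otherwise; in the order [0, 1, 2, 3, 4, 5, 6] the diagonal is [3, 3, 3, 3, 3, 6, 3]. The sorted Laplacian eigenvalues are [0, 2, 2, 4, 4, 5, 7]; the algebraic connectivity is the second entry, 2. The eigenvalues sum to 24, which equals trace(L) = 2|E|. The largest eigenvalue, 7, is at most the vertex count 7.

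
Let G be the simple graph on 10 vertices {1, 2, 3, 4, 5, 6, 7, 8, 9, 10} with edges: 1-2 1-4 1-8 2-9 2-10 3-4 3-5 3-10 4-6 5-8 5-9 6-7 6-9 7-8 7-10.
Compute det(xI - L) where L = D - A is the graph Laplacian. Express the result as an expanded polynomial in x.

x^10 - 30x^9 + 390x^8 - 2880x^7 + 13305x^6 - 39882x^5 + 77640x^4 - 94800x^3 + 66000x^2 - 20000x

Each diagonal entry of L is the vertex degree and each off-diagonal entry is -1 where an edge is present, 0 otherwise; in the order [1, 2, 3, 4, 5, 6, 7, 8, 9, 10] the diagonal is [3, 3, 3, 3, 3, 3, 3, 3, 3, 3]. L has integer entries, so p(x) = det(xI - L) has integer coefficients. Expanding the determinant yields x^10 - 30x^9 + 390x^8 - 2880x^7 + 13305x^6 - 39882x^5 + 77640x^4 - 94800x^3 + 66000x^2 - 20000x. The constant term is 0 because L is singular (the all-ones vector lies in its kernel). By the matrix-tree theorem the graph has (1/10) * product of the nonzero eigenvalues = 2000 spanning trees.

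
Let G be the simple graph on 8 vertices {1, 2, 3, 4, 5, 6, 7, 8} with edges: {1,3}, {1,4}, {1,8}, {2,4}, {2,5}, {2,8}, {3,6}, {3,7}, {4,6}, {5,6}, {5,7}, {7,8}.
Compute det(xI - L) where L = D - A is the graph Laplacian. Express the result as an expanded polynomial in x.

Reading degrees in the order [1, 2, 3, 4, 5, 6, 7, 8] gives [3, 3, 3, 3, 3, 3, 3, 3]; set D = diag(3, 3, 3, 3, 3, 3, 3, 3) and form L = D - A. L has integer entries, so p(x) = det(xI - L) has integer coefficients. Expanding the determinant yields x^8 - 24x^7 + 240x^6 - 1296x^5 + 4080x^4 - 7488x^3 + 7424x^2 - 3072x. The constant term is 0 because L is singular (the all-ones vector lies in its kernel). By the matrix-tree theorem the graph has (1/8) * product of the nonzero eigenvalues = 384 spanning trees. The largest eigenvalue, 6, is at most the vertex count 8.

x^8 - 24x^7 + 240x^6 - 1296x^5 + 4080x^4 - 7488x^3 + 7424x^2 - 3072x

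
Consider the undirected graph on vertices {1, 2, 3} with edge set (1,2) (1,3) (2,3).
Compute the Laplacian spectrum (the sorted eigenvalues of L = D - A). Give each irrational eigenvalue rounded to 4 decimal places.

Reading degrees in the order [1, 2, 3] gives [2, 2, 2]; set D = diag(2, 2, 2) and form L = D - A. Diagonalising L (or applying a numerical eigensolver to the 3x3 matrix) gives the spectrum above. The single zero eigenvalue shows the graph is connected.

[0, 3, 3]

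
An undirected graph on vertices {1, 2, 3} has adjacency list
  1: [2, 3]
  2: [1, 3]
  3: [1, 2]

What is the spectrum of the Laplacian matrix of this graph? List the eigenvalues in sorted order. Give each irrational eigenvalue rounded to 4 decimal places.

Each diagonal entry of L is the vertex degree and each off-diagonal entry is -1 where an edge is present, 0 otherwise; in the order [1, 2, 3] the diagonal is [2, 2, 2]. Since every row of L sums to 0, the all-ones vector is in the kernel and 0 is an eigenvalue. There is one zero in the spectrum, matching the 1 component.

[0, 3, 3]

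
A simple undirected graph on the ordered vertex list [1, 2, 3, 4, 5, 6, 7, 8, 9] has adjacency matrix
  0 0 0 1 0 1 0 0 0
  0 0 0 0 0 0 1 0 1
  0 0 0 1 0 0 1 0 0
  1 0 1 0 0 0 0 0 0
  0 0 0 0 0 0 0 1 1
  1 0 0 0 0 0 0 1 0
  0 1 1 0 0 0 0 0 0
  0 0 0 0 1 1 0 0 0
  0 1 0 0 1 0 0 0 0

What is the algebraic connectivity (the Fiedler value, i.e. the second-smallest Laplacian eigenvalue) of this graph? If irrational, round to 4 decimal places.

Reading degrees in the order [1, 2, 3, 4, 5, 6, 7, 8, 9] gives [2, 2, 2, 2, 2, 2, 2, 2, 2]; set D = diag(2, 2, 2, 2, 2, 2, 2, 2, 2) and form L = D - A. Computing the eigenvalues of L and sorting gives [0, 0.4679, 0.4679, 1.6527, 1.6527, 3, 3, 3.8794, 3.8794]. The Fiedler value lambda_2 = 0.4679 is strictly positive, so the graph is connected.

0.4679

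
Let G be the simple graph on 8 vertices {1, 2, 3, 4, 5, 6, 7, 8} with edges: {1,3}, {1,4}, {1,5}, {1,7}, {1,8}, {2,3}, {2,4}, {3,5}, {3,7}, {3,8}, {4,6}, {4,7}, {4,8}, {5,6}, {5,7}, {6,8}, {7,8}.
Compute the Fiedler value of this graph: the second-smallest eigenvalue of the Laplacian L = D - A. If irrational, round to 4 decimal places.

Each diagonal entry of L is the vertex degree and each off-diagonal entry is -1 where an edge is present, 0 otherwise; in the order [1, 2, 3, 4, 5, 6, 7, 8] the diagonal is [5, 2, 5, 5, 4, 3, 5, 5]. Computing the eigenvalues of L and sorting gives [0, 1.8751, 3, 4, 5.3633, 6, 6.7616, 7]. The Fiedler value lambda_2 = 1.8751 is strictly positive, so the graph is connected.

1.8751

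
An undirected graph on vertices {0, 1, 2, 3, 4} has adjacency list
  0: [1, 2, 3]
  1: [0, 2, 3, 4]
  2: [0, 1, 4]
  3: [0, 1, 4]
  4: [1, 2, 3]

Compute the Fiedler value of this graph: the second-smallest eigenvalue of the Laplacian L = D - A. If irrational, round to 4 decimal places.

3

With the vertex order [0, 1, 2, 3, 4], the degrees are [3, 4, 3, 3, 3], giving D = diag(3, 4, 3, 3, 3) and L = D - A. The sorted Laplacian eigenvalues are [0, 3, 3, 5, 5]; the algebraic connectivity is the second entry, 3. By the matrix-tree theorem the graph has (1/5) * product of the nonzero eigenvalues = 45 spanning trees.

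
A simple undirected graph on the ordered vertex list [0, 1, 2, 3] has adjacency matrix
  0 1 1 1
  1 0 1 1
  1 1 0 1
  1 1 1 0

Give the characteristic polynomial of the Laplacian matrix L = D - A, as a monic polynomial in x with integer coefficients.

x^4 - 12x^3 + 48x^2 - 64x

With the vertex order [0, 1, 2, 3], the degrees are [3, 3, 3, 3], giving D = diag(3, 3, 3, 3) and L = D - A. Computing det(xI - L) by cofactor expansion (or equivalently via sum-over-permutations) gives x^4 - 12x^3 + 48x^2 - 64x. Since p(0) = det(-L) = 0, x divides p(x). The largest eigenvalue, 4, is at most the vertex count 4.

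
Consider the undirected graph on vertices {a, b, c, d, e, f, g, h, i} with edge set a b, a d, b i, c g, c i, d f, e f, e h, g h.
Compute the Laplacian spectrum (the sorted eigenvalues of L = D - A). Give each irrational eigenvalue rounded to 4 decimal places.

[0, 0.4679, 0.4679, 1.6527, 1.6527, 3, 3, 3.8794, 3.8794]

With the vertex order [a, b, c, d, e, f, g, h, i], the degrees are [2, 2, 2, 2, 2, 2, 2, 2, 2], giving D = diag(2, 2, 2, 2, 2, 2, 2, 2, 2) and L = D - A. The multiplicity of 0 as a Laplacian eigenvalue equals the number of connected components. The single zero eigenvalue shows the graph is connected. There is one zero in the spectrum, matching the 1 component.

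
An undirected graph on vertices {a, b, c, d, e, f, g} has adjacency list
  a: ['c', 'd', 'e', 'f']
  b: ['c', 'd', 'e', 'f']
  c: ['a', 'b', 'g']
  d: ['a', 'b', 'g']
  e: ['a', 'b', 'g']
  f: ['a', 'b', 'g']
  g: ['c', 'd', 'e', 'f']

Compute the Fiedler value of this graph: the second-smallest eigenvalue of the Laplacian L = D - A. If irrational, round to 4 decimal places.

3

Reading degrees in the order [a, b, c, d, e, f, g] gives [4, 4, 3, 3, 3, 3, 4]; set D = diag(4, 4, 3, 3, 3, 3, 4) and form L = D - A. Computing the eigenvalues of L and sorting gives [0, 3, 3, 3, 4, 4, 7]. The Fiedler value lambda_2 = 3 is strictly positive, so the graph is connected. By the matrix-tree theorem the graph has (1/7) * product of the nonzero eigenvalues = 432 spanning trees. The eigenvalues sum to 24, which equals trace(L) = 2|E|.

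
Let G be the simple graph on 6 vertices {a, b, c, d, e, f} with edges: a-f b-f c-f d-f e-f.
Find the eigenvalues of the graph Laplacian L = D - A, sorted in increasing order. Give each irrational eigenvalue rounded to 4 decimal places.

[0, 1, 1, 1, 1, 6]

With the vertex order [a, b, c, d, e, f], the degrees are [1, 1, 1, 1, 1, 5], giving D = diag(1, 1, 1, 1, 1, 5) and L = D - A. Since every row of L sums to 0, the all-ones vector is in the kernel and 0 is an eigenvalue. There is one zero in the spectrum, matching the 1 component.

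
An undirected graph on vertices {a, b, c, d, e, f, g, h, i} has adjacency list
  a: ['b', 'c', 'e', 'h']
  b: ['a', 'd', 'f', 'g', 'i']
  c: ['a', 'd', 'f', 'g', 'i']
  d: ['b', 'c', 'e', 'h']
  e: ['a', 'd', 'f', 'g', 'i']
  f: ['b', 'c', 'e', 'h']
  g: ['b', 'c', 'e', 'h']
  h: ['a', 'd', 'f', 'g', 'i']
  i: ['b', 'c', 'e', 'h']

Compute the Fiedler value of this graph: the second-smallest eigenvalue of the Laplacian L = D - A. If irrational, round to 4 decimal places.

4

With the vertex order [a, b, c, d, e, f, g, h, i], the degrees are [4, 5, 5, 4, 5, 4, 4, 5, 4], giving D = diag(4, 5, 5, 4, 5, 4, 4, 5, 4) and L = D - A. Computing the eigenvalues of L and sorting gives [0, 4, 4, 4, 4, 5, 5, 5, 9]. The Fiedler value lambda_2 = 4 is strictly positive, so the graph is connected. The largest eigenvalue, 9, is at most the vertex count 9.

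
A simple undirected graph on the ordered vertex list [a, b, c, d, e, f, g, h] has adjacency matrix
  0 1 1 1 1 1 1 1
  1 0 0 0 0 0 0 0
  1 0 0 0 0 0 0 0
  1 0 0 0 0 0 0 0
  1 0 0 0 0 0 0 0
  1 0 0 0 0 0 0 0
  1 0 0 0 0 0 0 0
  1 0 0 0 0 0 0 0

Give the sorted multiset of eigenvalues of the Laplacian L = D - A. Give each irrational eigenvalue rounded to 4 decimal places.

[0, 1, 1, 1, 1, 1, 1, 8]

Each diagonal entry of L is the vertex degree and each off-diagonal entry is -1 where an edge is present, 0 otherwise; in the order [a, b, c, d, e, f, g, h] the diagonal is [7, 1, 1, 1, 1, 1, 1, 1]. L is symmetric positive semidefinite, so every eigenvalue is real and nonnegative.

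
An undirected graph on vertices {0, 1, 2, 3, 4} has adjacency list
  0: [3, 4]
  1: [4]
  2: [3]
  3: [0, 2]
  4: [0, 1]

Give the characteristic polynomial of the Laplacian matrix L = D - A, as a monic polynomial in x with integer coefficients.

x^5 - 8x^4 + 21x^3 - 20x^2 + 5x

With the vertex order [0, 1, 2, 3, 4], the degrees are [2, 1, 1, 2, 2], giving D = diag(2, 1, 1, 2, 2) and L = D - A. Computing det(xI - L) by cofactor expansion (or equivalently via sum-over-permutations) gives x^5 - 8x^4 + 21x^3 - 20x^2 + 5x. The coefficient of x^4 equals -trace(L) = -8, matching the sum of degrees. The largest eigenvalue, 3.6180, is at most the vertex count 5.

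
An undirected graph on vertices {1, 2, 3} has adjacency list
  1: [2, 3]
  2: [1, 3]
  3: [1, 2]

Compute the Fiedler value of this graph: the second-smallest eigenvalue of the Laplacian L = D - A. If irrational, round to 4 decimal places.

3

Reading degrees in the order [1, 2, 3] gives [2, 2, 2]; set D = diag(2, 2, 2) and form L = D - A. The sorted Laplacian eigenvalues are [0, 3, 3]; the algebraic connectivity is the second entry, 3. The largest eigenvalue, 3, is at most the vertex count 3. The eigenvalues sum to 6, which equals trace(L) = 2|E|.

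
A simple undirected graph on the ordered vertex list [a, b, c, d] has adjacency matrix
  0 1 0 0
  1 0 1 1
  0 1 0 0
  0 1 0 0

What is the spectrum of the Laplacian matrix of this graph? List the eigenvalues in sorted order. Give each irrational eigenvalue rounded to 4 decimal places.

[0, 1, 1, 4]

With the vertex order [a, b, c, d], the degrees are [1, 3, 1, 1], giving D = diag(1, 3, 1, 1) and L = D - A. The multiplicity of 0 as a Laplacian eigenvalue equals the number of connected components. The single zero eigenvalue shows the graph is connected. By the matrix-tree theorem the graph has (1/4) * product of the nonzero eigenvalues = 1 spanning tree.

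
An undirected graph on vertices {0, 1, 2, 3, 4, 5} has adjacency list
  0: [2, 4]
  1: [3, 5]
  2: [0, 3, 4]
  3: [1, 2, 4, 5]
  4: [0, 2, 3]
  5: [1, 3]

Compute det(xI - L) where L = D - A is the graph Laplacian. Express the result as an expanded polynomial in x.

Each diagonal entry of L is the vertex degree and each off-diagonal entry is -1 where an edge is present, 0 otherwise; in the order [0, 1, 2, 3, 4, 5] the diagonal is [2, 2, 3, 4, 3, 2]. L has integer entries, so p(x) = det(xI - L) has integer coefficients. Expanding the determinant yields x^6 - 16x^5 + 97x^4 - 274x^3 + 348x^2 - 144x. The coefficient of x^5 equals -trace(L) = -16, matching the sum of degrees. By the matrix-tree theorem the graph has (1/6) * product of the nonzero eigenvalues = 24 spanning trees.

x^6 - 16x^5 + 97x^4 - 274x^3 + 348x^2 - 144x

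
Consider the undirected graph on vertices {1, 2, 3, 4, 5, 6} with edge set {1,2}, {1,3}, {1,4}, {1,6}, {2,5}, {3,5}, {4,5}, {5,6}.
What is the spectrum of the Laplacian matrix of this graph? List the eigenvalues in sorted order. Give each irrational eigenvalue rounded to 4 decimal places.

[0, 2, 2, 2, 4, 6]

Reading degrees in the order [1, 2, 3, 4, 5, 6] gives [4, 2, 2, 2, 4, 2]; set D = diag(4, 2, 2, 2, 4, 2) and form L = D - A. Since every row of L sums to 0, the all-ones vector is in the kernel and 0 is an eigenvalue. The eigenvalues sum to 16, which equals trace(L) = 2|E|.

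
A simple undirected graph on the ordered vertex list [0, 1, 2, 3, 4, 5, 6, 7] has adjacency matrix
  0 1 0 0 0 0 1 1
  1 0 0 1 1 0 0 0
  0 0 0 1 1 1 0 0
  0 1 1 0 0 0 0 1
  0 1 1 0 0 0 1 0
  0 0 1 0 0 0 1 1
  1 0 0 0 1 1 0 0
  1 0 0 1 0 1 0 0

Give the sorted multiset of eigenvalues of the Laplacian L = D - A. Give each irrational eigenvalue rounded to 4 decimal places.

[0, 2, 2, 2, 4, 4, 4, 6]

Reading degrees in the order [0, 1, 2, 3, 4, 5, 6, 7] gives [3, 3, 3, 3, 3, 3, 3, 3]; set D = diag(3, 3, 3, 3, 3, 3, 3, 3) and form L = D - A. L is symmetric positive semidefinite, so every eigenvalue is real and nonnegative. The largest eigenvalue, 6, is at most the vertex count 8. By the matrix-tree theorem the graph has (1/8) * product of the nonzero eigenvalues = 384 spanning trees.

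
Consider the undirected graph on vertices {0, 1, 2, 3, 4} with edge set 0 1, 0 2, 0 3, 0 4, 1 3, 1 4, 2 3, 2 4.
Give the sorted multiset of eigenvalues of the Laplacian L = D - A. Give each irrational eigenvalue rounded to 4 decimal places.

[0, 3, 3, 5, 5]

With the vertex order [0, 1, 2, 3, 4], the degrees are [4, 3, 3, 3, 3], giving D = diag(4, 3, 3, 3, 3) and L = D - A. Since every row of L sums to 0, the all-ones vector is in the kernel and 0 is an eigenvalue. The single zero eigenvalue shows the graph is connected. By the matrix-tree theorem the graph has (1/5) * product of the nonzero eigenvalues = 45 spanning trees.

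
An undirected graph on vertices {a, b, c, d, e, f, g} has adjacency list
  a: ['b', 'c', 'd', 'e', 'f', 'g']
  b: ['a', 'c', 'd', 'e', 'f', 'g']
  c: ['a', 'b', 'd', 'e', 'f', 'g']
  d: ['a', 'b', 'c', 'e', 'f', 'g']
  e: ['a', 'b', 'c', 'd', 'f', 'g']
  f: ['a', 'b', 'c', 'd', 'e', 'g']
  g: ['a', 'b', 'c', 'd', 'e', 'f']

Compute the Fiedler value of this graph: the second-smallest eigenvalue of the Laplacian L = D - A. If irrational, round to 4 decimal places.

Reading degrees in the order [a, b, c, d, e, f, g] gives [6, 6, 6, 6, 6, 6, 6]; set D = diag(6, 6, 6, 6, 6, 6, 6) and form L = D - A. The sorted Laplacian eigenvalues are [0, 7, 7, 7, 7, 7, 7]; the algebraic connectivity is the second entry, 7.

7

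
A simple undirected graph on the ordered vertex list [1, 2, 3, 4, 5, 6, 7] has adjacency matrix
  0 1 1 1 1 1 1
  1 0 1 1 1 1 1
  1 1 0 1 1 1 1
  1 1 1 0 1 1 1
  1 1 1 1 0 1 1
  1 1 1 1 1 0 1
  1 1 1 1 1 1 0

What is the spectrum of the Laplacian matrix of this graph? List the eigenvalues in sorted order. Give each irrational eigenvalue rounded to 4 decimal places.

Reading degrees in the order [1, 2, 3, 4, 5, 6, 7] gives [6, 6, 6, 6, 6, 6, 6]; set D = diag(6, 6, 6, 6, 6, 6, 6) and form L = D - A. Since every row of L sums to 0, the all-ones vector is in the kernel and 0 is an eigenvalue. The single zero eigenvalue shows the graph is connected. By the matrix-tree theorem the graph has (1/7) * product of the nonzero eigenvalues = 16807 spanning trees.

[0, 7, 7, 7, 7, 7, 7]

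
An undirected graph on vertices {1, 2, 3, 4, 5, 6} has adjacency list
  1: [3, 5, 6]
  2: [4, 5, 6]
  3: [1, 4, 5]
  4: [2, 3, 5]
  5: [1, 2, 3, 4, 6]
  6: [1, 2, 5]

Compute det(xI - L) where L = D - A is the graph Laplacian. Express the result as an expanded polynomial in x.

x^6 - 20x^5 + 155x^4 - 580x^3 + 1045x^2 - 726x

Reading degrees in the order [1, 2, 3, 4, 5, 6] gives [3, 3, 3, 3, 5, 3]; set D = diag(3, 3, 3, 3, 5, 3) and form L = D - A. Computing det(xI - L) by cofactor expansion (or equivalently via sum-over-permutations) gives x^6 - 20x^5 + 155x^4 - 580x^3 + 1045x^2 - 726x. Since p(0) = det(-L) = 0, x divides p(x). The largest eigenvalue, 6, is at most the vertex count 6. By the matrix-tree theorem the graph has (1/6) * product of the nonzero eigenvalues = 121 spanning trees.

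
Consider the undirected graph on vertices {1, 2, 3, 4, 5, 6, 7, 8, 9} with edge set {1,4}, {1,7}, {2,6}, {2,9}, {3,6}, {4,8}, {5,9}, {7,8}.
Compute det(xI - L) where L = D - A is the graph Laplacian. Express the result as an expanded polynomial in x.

Reading degrees in the order [1, 2, 3, 4, 5, 6, 7, 8, 9] gives [2, 2, 1, 2, 1, 2, 2, 2, 2]; set D = diag(2, 2, 1, 2, 1, 2, 2, 2, 2) and form L = D - A. Computing det(xI - L) by cofactor expansion (or equivalently via sum-over-permutations) gives x^9 - 16x^8 + 105x^7 - 364x^6 + 713x^5 - 776x^4 + 420x^3 - 80x^2. The constant term is 0 because L is singular (the all-ones vector lies in its kernel). The largest eigenvalue, 4, is at most the vertex count 9.

x^9 - 16x^8 + 105x^7 - 364x^6 + 713x^5 - 776x^4 + 420x^3 - 80x^2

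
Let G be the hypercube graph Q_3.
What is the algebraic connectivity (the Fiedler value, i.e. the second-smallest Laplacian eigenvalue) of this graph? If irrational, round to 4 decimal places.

The graph has 8 vertices and degree multiset [3, 3, 3, 3, 3, 3, 3, 3]; D is the diagonal matrix of degrees and L = D - A. The sorted Laplacian eigenvalues are [0, 2, 2, 2, 4, 4, 4, 6]; the algebraic connectivity is the second entry, 2. The largest eigenvalue, 6, is at most the vertex count 8.

2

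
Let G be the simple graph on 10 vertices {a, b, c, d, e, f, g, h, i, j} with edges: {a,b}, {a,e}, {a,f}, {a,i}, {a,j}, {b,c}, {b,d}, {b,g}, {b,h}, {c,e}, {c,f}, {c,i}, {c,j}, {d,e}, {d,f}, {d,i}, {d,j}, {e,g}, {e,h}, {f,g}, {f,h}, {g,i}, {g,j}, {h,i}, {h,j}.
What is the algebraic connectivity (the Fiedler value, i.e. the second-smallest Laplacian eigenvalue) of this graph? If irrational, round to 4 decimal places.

5

Reading degrees in the order [a, b, c, d, e, f, g, h, i, j] gives [5, 5, 5, 5, 5, 5, 5, 5, 5, 5]; set D = diag(5, 5, 5, 5, 5, 5, 5, 5, 5, 5) and form L = D - A. The smallest Laplacian eigenvalue is always 0. The next one, lambda_2 = 5, measures how hard the graph is to disconnect: larger values mean better connectivity.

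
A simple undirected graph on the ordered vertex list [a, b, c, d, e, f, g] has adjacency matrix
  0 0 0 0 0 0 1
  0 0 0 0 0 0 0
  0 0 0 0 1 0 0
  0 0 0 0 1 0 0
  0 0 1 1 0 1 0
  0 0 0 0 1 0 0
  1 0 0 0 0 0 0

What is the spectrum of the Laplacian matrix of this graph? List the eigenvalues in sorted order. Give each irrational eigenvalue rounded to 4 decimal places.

Each diagonal entry of L is the vertex degree and each off-diagonal entry is -1 where an edge is present, 0 otherwise; in the order [a, b, c, d, e, f, g] the diagonal is [1, 0, 1, 1, 3, 1, 1]. L is symmetric positive semidefinite, so every eigenvalue is real and nonnegative. The 3 zero eigenvalues correspond to the 3 connected components. There are 3 zeros in the spectrum, matching the 3 components.

[0, 0, 0, 1, 1, 2, 4]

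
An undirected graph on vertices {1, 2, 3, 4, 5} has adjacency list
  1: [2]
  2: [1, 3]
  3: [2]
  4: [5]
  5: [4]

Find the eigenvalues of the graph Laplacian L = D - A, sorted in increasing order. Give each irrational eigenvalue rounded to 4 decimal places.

[0, 0, 1, 2, 3]

With the vertex order [1, 2, 3, 4, 5], the degrees are [1, 2, 1, 1, 1], giving D = diag(1, 2, 1, 1, 1) and L = D - A. Diagonalising L (or applying a numerical eigensolver to the 5x5 matrix) gives the spectrum above. The 2 zero eigenvalues correspond to the 2 connected components. The eigenvalues sum to 6, which equals trace(L) = 2|E|. The largest eigenvalue, 3, is at most the vertex count 5.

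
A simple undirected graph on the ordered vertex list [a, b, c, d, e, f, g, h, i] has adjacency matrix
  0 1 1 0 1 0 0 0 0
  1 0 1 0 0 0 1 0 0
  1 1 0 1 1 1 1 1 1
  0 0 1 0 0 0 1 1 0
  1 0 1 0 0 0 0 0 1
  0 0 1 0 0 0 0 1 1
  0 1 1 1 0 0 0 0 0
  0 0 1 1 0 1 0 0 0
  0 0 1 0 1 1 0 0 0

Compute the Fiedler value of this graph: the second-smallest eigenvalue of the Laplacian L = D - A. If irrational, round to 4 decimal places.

1.5858

Reading degrees in the order [a, b, c, d, e, f, g, h, i] gives [3, 3, 8, 3, 3, 3, 3, 3, 3]; set D = diag(3, 3, 8, 3, 3, 3, 3, 3, 3) and form L = D - A. The sorted Laplacian eigenvalues are [0, 1.5858, 1.5858, 3, 3, 4.4142, 4.4142, 5, 9]; the algebraic connectivity is the second entry, 1.5858. The eigenvalues sum to 32, which equals trace(L) = 2|E|.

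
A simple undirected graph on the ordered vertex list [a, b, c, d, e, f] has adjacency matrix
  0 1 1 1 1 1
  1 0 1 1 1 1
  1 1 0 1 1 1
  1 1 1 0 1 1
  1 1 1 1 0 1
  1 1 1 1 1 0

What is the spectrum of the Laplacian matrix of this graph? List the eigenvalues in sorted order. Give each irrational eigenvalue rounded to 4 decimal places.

[0, 6, 6, 6, 6, 6]

Each diagonal entry of L is the vertex degree and each off-diagonal entry is -1 where an edge is present, 0 otherwise; in the order [a, b, c, d, e, f] the diagonal is [5, 5, 5, 5, 5, 5]. Diagonalising L (or applying a numerical eigensolver to the 6x6 matrix) gives the spectrum above. The single zero eigenvalue shows the graph is connected. By the matrix-tree theorem the graph has (1/6) * product of the nonzero eigenvalues = 1296 spanning trees.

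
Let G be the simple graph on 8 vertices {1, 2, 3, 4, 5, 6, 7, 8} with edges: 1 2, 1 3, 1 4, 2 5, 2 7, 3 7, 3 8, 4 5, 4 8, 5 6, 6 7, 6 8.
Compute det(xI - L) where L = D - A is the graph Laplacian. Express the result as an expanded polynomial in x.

x^8 - 24x^7 + 240x^6 - 1296x^5 + 4080x^4 - 7488x^3 + 7424x^2 - 3072x

Reading degrees in the order [1, 2, 3, 4, 5, 6, 7, 8] gives [3, 3, 3, 3, 3, 3, 3, 3]; set D = diag(3, 3, 3, 3, 3, 3, 3, 3) and form L = D - A. The eigenvalues of L are [0, 2, 2, 2, 4, 4, 4, 6]; the characteristic polynomial is the product of (x - lambda_i), which multiplies out to x^8 - 24x^7 + 240x^6 - 1296x^5 + 4080x^4 - 7488x^3 + 7424x^2 - 3072x. The coefficient of x^7 equals -trace(L) = -24, matching the sum of degrees. The eigenvalues sum to 24, which equals trace(L) = 2|E|.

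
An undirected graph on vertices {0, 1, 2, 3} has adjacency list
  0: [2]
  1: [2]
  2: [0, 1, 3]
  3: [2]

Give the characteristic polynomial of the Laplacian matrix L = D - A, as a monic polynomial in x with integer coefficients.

Reading degrees in the order [0, 1, 2, 3] gives [1, 1, 3, 1]; set D = diag(1, 1, 3, 1) and form L = D - A. The eigenvalues of L are [0, 1, 1, 4]; the characteristic polynomial is the product of (x - lambda_i), which multiplies out to x^4 - 6x^3 + 9x^2 - 4x. The constant term is 0 because L is singular (the all-ones vector lies in its kernel).

x^4 - 6x^3 + 9x^2 - 4x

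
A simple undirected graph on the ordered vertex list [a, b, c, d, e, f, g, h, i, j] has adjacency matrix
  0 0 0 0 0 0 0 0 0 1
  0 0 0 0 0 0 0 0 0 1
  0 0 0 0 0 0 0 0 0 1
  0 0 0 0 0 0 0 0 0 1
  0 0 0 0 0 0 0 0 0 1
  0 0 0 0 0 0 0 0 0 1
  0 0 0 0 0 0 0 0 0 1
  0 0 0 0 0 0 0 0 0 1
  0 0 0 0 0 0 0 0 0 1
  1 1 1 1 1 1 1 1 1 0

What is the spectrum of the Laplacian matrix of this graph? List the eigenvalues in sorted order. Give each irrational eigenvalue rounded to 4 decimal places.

With the vertex order [a, b, c, d, e, f, g, h, i, j], the degrees are [1, 1, 1, 1, 1, 1, 1, 1, 1, 9], giving D = diag(1, 1, 1, 1, 1, 1, 1, 1, 1, 9) and L = D - A. Diagonalising L (or applying a numerical eigensolver to the 10x10 matrix) gives the spectrum above. By the matrix-tree theorem the graph has (1/10) * product of the nonzero eigenvalues = 1 spanning tree.

[0, 1, 1, 1, 1, 1, 1, 1, 1, 10]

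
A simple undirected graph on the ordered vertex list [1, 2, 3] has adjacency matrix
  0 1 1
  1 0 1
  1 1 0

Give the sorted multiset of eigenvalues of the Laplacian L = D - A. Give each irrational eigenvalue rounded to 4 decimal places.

[0, 3, 3]

With the vertex order [1, 2, 3], the degrees are [2, 2, 2], giving D = diag(2, 2, 2) and L = D - A. L is symmetric positive semidefinite, so every eigenvalue is real and nonnegative.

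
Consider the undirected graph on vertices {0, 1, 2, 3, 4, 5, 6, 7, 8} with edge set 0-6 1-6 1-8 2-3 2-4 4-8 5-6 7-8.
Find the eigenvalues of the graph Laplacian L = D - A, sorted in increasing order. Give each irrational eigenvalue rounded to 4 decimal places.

With the vertex order [0, 1, 2, 3, 4, 5, 6, 7, 8], the degrees are [1, 2, 2, 1, 2, 1, 3, 1, 3], giving D = diag(1, 2, 2, 1, 2, 1, 3, 1, 3) and L = D - A. Diagonalising L (or applying a numerical eigensolver to the 9x9 matrix) gives the spectrum above. There is one zero in the spectrum, matching the 1 component.

[0, 0.1658, 0.4679, 1, 1.3434, 1.6527, 3, 3.8794, 4.4909]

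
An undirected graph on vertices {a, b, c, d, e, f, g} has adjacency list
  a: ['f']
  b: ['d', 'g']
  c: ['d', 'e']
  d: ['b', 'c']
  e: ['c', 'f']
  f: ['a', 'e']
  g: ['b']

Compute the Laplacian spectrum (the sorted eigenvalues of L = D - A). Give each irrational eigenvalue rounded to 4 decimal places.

[0, 0.1981, 0.7530, 1.5550, 2.4450, 3.2470, 3.8019]

Reading degrees in the order [a, b, c, d, e, f, g] gives [1, 2, 2, 2, 2, 2, 1]; set D = diag(1, 2, 2, 2, 2, 2, 1) and form L = D - A. The multiplicity of 0 as a Laplacian eigenvalue equals the number of connected components.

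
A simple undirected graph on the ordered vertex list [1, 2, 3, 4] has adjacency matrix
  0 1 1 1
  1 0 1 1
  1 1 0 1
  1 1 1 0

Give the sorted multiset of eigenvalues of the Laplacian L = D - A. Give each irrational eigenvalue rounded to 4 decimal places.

Each diagonal entry of L is the vertex degree and each off-diagonal entry is -1 where an edge is present, 0 otherwise; in the order [1, 2, 3, 4] the diagonal is [3, 3, 3, 3]. Diagonalising L (or applying a numerical eigensolver to the 4x4 matrix) gives the spectrum above. By the matrix-tree theorem the graph has (1/4) * product of the nonzero eigenvalues = 16 spanning trees.

[0, 4, 4, 4]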